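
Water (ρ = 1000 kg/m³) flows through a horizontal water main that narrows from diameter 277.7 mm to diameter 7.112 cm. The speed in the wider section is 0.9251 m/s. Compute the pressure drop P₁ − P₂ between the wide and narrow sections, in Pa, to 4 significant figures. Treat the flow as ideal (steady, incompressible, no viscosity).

99040 Pa

By continuity, v₂ = v₁·A₁/A₂ = 0.9251·(605.7/39.73) = 14.10 m/s.
The pipe is horizontal, so Bernoulli reduces to P₁ + ½ρv₁² = P₂ + ½ρv₂².
P₁ − P₂ = ½·1000·(14.10² − 0.9251²) = ½·1000·198.1 = 99040 Pa.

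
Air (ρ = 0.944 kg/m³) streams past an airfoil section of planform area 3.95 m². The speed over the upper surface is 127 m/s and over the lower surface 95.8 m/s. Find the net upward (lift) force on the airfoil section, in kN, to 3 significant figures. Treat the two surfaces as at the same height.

F ≈ 13.0 kN

The faster flow above has the lower pressure; Bernoulli (same height) gives ΔP = ½ρ(v_up² − v_low²).
ΔP = ½·0.944·(127² − 95.8²) = 3280 Pa.
Lift = ΔP · A = 3280 × 3.95 = 13000 N.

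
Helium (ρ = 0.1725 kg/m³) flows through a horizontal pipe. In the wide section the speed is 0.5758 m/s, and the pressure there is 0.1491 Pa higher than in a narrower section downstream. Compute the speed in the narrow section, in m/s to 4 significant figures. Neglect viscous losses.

v₂ ≈ 1.435 m/s

Along the level pipe P + ½ρv² is conserved, hence v₂² = v₁² + 2(P₁ − P₂)/ρ.
v₂ = √(0.5758² + 2·0.1491/0.1725) = √(0.3315 + 1.729) = 1.435 m/s.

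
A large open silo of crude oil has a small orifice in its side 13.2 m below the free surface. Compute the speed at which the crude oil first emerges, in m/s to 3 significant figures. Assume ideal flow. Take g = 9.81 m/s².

v ≈ 16.1 m/s

Bernoulli from surface to hole (P equal, v_surface ≈ 0): v = √(2gh) = √(2×9.81×13.2) = 16.1 m/s.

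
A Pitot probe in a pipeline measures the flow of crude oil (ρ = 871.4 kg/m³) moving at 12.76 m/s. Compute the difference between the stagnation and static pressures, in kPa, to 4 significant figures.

ΔP ≈ 70.94 kPa

The dynamic pressure equals the rise in static pressure at the stagnation point: ΔP = ½ρv².
ΔP = ½·871.4·12.76² = 70940 Pa.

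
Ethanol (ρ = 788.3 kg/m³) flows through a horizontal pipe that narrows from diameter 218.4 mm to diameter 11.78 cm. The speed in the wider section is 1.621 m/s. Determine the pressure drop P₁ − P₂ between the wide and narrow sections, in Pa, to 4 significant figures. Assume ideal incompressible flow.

ΔP ≈ 11200 Pa

The volume flow rate is constant, so v₂ = (A₁/A₂)v₁ = (374.6/109.0)·1.621 = 5.572 m/s.
The pipe is horizontal, so Bernoulli reduces to P₁ + ½ρv₁² = P₂ + ½ρv₂².
P₁ − P₂ = ½·788.3·(5.572² − 1.621²) = ½·788.3·28.42 = 11200 Pa.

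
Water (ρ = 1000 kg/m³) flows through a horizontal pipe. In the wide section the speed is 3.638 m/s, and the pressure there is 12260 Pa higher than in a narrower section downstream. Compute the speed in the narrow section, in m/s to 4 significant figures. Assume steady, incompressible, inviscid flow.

Along the level pipe P + ½ρv² is conserved, hence v₂² = v₁² + 2(P₁ − P₂)/ρ.
v₂ = √(3.638² + 2·12260/1000) = √(13.24 + 24.52) = 6.145 m/s.

v₂ = 6.145 m/s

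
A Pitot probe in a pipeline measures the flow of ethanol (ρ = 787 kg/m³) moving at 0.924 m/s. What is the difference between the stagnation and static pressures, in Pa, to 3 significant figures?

At the stagnation point the flow is brought to rest, so Bernoulli gives P_stag − P_static = ½ρv².
ΔP = ½·787·0.924² = 336 Pa.

336 Pa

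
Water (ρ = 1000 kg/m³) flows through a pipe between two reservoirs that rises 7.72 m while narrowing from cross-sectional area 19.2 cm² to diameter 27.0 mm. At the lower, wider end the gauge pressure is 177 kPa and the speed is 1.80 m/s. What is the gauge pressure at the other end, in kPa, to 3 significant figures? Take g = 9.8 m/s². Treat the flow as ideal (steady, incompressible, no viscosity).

P₂ = 84.7 kPa

Continuity gives A₁v₁ = A₂v₂, so v₂ = (19.2 cm²)/(5.73 cm²) × 1.80 m/s = 6.04 m/s.
Bernoulli: P₁ + ½ρv₁² + ρg h₁ = P₂ + ½ρv₂² + ρg h₂, so P₂ = P₁ + ½ρ(v₁² − v₂²) − ρg(h₂ − h₁).
P₂ = 177000 + ½·1000·(1.80² − 6.04²) − 1000·9.8·(+7.72) = 177000 + (-16600) − (75700) = 84700 Pa.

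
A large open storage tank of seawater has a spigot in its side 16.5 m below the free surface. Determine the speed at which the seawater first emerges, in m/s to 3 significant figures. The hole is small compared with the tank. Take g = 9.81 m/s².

Bernoulli from surface to hole (P equal, v_surface ≈ 0): v = √(2gh) = √(2×9.81×16.5) = 18.0 m/s.

v ≈ 18.0 m/s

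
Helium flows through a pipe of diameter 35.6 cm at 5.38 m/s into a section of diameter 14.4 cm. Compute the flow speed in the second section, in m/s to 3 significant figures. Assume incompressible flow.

Continuity gives A₁v₁ = A₂v₂, so v₂ = (995 cm²)/(163 cm²) × 5.38 m/s = 32.9 m/s.

v₂ ≈ 32.9 m/s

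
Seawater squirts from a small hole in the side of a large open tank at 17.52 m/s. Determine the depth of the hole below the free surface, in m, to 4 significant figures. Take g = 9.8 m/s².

For a small hole in a large open tank, ½v² = gh, giving h = v²/(2g).
h = 17.52²/(2·9.8) = 307.0/19.60 = 15.66 m.

h ≈ 15.66 m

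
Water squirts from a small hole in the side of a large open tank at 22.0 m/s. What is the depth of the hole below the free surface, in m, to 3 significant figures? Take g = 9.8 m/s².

24.7 m

Torricelli: v = √(2gh), so h = v²/(2g).
h = 22.0²/(2·9.8) = 484/19.60 = 24.7 m.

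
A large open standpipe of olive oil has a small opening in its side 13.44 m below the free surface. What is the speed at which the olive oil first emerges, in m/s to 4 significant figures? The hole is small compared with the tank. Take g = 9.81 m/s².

16.24 m/s

Bernoulli from surface to hole (P equal, v_surface ≈ 0): v = √(2gh) = √(2×9.81×13.44) = 16.24 m/s.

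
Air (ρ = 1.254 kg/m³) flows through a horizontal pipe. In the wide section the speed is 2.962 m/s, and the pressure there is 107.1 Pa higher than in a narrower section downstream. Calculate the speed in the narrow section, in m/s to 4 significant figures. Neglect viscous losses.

Horizontal Bernoulli: P₁ + ½ρv₁² = P₂ + ½ρv₂², so v₂² = v₁² + 2(P₁ − P₂)/ρ.
v₂ = √(2.962² + 2·107.1/1.254) = √(8.773 + 170.8) = 13.40 m/s.

v₂ ≈ 13.40 m/s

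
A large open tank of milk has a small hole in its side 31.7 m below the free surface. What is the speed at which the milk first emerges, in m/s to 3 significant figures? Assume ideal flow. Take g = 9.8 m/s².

v ≈ 24.9 m/s

The surface is effectively still and both ends are open, so ½v² = gh and v = √(2·9.8·31.7) = 24.9 m/s.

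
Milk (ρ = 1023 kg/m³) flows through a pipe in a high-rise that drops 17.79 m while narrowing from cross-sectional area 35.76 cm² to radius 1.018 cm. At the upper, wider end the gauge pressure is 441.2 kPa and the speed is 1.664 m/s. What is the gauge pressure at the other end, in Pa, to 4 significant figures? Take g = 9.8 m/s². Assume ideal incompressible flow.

Continuity gives A₁v₁ = A₂v₂, so v₂ = (35.76 cm²)/(3.256 cm²) × 1.664 m/s = 18.28 m/s.
Applying Bernoulli between the two ends and solving for P₂: P₂ = P₁ + ½ρ(v₁² − v₂²) − ρgΔh.
P₂ = 441200 + ½·1023·(1.664² − 18.28²) − 1023·9.8·(−17.79) = 441200 + (-169500) − (-178400) = 450100 Pa.

P₂ ≈ 450100 Pa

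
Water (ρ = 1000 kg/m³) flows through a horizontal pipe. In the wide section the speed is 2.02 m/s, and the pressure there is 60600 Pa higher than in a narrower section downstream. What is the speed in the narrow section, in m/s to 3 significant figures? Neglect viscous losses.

v₂ ≈ 11.2 m/s

Along the level pipe P + ½ρv² is conserved, hence v₂² = v₁² + 2(P₁ − P₂)/ρ.
v₂ = √(2.02² + 2·60600/1000) = √(4.08 + 121) = 11.2 m/s.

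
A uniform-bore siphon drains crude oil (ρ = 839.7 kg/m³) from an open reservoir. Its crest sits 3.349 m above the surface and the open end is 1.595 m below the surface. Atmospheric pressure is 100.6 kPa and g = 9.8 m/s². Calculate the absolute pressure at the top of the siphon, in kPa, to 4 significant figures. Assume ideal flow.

59.92 kPa

The outlet speed comes from Torricelli: v = √(2g·1.595) = 5.591 m/s.
Continuity keeps v the same throughout the tube; from surface to crest, P_atm + 0 = P_top + ½ρv² + ρg·h_top.
P_top = 100600 − ½·839.7·5.591² − 839.7·9.8·3.349 = 59920 Pa.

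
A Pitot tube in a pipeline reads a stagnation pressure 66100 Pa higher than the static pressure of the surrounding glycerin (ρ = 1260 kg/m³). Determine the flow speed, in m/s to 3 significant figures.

v ≈ 10.2 m/s

Bernoulli between the free stream and the stagnation point: ½ρv² = P_stag − P_static.
v = √(2ΔP/ρ) = √(2·66100/1260) = 10.2 m/s.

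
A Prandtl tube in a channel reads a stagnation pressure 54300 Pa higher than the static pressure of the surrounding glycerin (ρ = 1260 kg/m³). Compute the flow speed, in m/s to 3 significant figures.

v ≈ 9.28 m/s

Bernoulli between the free stream and the stagnation point: ½ρv² = P_stag − P_static.
v = √(2ΔP/ρ) = √(2·54300/1260) = 9.28 m/s.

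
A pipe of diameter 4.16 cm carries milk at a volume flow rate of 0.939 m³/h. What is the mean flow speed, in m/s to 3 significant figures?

v ≈ 0.192 m/s

Q = 0.939 m³/h = 0.000261 m³/s.
v = Q/A = 0.000261 / 0.00136 = 0.192 m/s.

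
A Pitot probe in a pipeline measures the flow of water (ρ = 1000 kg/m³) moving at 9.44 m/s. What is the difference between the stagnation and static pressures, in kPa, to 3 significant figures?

At the stagnation point the flow is brought to rest, so Bernoulli gives P_stag − P_static = ½ρv².
ΔP = ½·1000·9.44² = 44600 Pa.

ΔP ≈ 44.6 kPa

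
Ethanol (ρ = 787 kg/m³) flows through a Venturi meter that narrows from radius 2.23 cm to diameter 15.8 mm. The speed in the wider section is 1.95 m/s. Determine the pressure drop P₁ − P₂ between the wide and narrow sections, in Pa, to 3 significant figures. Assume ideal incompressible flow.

Continuity gives A₁v₁ = A₂v₂, so v₂ = (15.6 cm²)/(1.96 cm²) × 1.95 m/s = 15.5 m/s.
Bernoulli (h₁ = h₂): P₁ − P₂ = ½ρ(v₂² − v₁²).
P₁ − P₂ = ½·787·(15.5² − 1.95²) = ½·787·238 = 93500 Pa.

93500 Pa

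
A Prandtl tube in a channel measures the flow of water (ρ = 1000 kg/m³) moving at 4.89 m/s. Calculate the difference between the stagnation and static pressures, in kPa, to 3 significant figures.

Bernoulli between the free stream and the stagnation point: ½ρv² = P_stag − P_static.
ΔP = ½·1000·4.89² = 12000 Pa.

ΔP = 12.0 kPa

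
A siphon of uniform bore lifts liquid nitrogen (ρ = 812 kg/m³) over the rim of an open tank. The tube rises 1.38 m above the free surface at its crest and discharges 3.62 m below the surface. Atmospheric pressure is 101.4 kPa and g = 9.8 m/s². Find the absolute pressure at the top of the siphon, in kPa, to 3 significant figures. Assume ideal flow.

Bernoulli surface→outlet gives ½v² = g·h_out, so v = √(2·9.8·3.62) = 8.42 m/s.
The bore is uniform, so the speed at the crest is the same v. Bernoulli surface→crest: P_atm = P_top + ½ρv² + ρg·h_top.
P_top = 101400 − ½·812·8.42² − 812·9.8·1.38 = 61600 Pa.

61.6 kPa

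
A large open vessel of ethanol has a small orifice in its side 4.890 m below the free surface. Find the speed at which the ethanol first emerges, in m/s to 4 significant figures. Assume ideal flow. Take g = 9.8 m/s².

The surface is effectively still and both ends are open, so ½v² = gh and v = √(2·9.8·4.890) = 9.790 m/s.

v ≈ 9.790 m/s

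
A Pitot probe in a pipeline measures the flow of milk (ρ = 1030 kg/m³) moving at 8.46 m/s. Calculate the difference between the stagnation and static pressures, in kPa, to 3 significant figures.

Bernoulli between the free stream and the stagnation point: ½ρv² = P_stag − P_static.
ΔP = ½·1030·8.46² = 36900 Pa.

36.9 kPa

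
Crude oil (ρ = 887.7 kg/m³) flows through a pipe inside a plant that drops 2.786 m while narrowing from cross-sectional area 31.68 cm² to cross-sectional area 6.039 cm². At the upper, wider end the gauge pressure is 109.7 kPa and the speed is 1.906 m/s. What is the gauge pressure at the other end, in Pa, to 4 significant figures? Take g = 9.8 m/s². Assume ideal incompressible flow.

The volume flow rate is constant, so v₂ = (A₁/A₂)v₁ = (31.68/6.039)·1.906 = 9.999 m/s.
Energy conservation along the streamline gives P₂ = P₁ − ½ρ(v₂² − v₁²) − ρg(h₂ − h₁).
P₂ = 109700 + ½·887.7·(1.906² − 9.999²) − 887.7·9.8·(−2.786) = 109700 + (-42760) − (-24240) = 91180 Pa.

P₂ = 91180 Pa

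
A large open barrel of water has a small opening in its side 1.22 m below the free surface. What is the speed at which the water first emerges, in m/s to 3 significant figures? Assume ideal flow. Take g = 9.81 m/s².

v ≈ 4.89 m/s

The surface is effectively still and both ends are open, so ½v² = gh and v = √(2·9.81·1.22) = 4.89 m/s.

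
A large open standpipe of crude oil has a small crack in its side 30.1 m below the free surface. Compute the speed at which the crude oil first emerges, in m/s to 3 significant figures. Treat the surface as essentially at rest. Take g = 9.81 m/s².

Bernoulli from surface to hole (P equal, v_surface ≈ 0): v = √(2gh) = √(2×9.81×30.1) = 24.3 m/s.

v ≈ 24.3 m/s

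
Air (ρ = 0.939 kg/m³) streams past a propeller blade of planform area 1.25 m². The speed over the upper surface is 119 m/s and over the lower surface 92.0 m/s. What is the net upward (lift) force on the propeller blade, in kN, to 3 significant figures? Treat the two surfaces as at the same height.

With equal heights on the two surfaces, Bernoulli gives P_lower − P_upper = ½ρ(v_upper² − v_lower²).
ΔP = ½·0.939·(119² − 92.0²) = 2670 Pa.
Lift = ΔP · A = 2670 × 1.25 = 3340 N.

F ≈ 3.34 kN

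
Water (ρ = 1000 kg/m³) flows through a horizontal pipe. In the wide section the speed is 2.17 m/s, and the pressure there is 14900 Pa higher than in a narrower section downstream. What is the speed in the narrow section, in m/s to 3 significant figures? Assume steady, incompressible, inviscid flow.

v₂ ≈ 5.87 m/s

Along the level pipe P + ½ρv² is conserved, hence v₂² = v₁² + 2(P₁ − P₂)/ρ.
v₂ = √(2.17² + 2·14900/1000) = √(4.71 + 29.8) = 5.87 m/s.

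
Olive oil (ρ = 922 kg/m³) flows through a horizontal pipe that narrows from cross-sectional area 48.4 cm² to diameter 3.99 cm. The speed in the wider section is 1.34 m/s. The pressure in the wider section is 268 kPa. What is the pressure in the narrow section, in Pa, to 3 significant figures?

256000 Pa

Mass conservation (A₁v₁ = A₂v₂) gives v₂ = 1.34 × 48.4/12.5 = 5.19 m/s.
Bernoulli (h₁ = h₂): P₁ − P₂ = ½ρ(v₂² − v₁²).
P₂ = P₁ − ½ρ(v₂² − v₁²) = 268000 − ½·922·(5.19² − 1.34²) = 268000 − 11600 = 256000 Pa.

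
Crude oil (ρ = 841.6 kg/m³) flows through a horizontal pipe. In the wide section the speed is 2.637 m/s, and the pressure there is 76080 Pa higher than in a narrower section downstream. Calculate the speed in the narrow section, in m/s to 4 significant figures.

v₂ = 13.70 m/s

Along the level pipe P + ½ρv² is conserved, hence v₂² = v₁² + 2(P₁ − P₂)/ρ.
v₂ = √(2.637² + 2·76080/841.6) = √(6.954 + 180.8) = 13.70 m/s.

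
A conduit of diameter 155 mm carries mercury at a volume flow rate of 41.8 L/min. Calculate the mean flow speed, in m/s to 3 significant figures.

v ≈ 0.0369 m/s

Q = 41.8 L/min = 0.000697 m³/s.
v = Q/A = 0.000697 / 0.0189 = 0.0369 m/s.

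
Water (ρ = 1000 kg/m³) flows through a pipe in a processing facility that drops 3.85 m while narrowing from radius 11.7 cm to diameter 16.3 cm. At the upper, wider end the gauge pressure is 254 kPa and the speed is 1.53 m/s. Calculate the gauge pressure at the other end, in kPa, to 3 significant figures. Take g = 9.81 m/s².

By continuity, v₂ = v₁·A₁/A₂ = 1.53·(430/209) = 3.15 m/s.
Applying Bernoulli between the two ends and solving for P₂: P₂ = P₁ + ½ρ(v₁² − v₂²) − ρgΔh.
P₂ = 254000 + ½·1000·(1.53² − 3.15²) − 1000·9.81·(−3.85) = 254000 + (-3800) − (-37800) = 288000 Pa.

P₂ ≈ 288 kPa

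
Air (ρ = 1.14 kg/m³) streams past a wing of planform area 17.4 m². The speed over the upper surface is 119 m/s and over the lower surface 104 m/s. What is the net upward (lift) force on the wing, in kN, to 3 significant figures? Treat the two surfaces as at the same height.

F = 33.2 kN

From P + ½ρv² = const at equal height, P_low − P_up = ½ρ(v_up² − v_low²).
ΔP = ½·1.14·(119² − 104²) = 1910 Pa.
Lift = ΔP · A = 1910 × 17.4 = 33200 N.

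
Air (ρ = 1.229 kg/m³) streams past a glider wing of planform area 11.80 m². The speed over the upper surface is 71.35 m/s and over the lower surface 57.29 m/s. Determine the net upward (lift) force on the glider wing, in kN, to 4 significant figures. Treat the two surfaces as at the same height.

The faster flow above has the lower pressure; Bernoulli (same height) gives ΔP = ½ρ(v_up² − v_low²).
ΔP = ½·1.229·(71.35² − 57.29²) = 1111 Pa.
Lift = ΔP · A = 1111 × 11.80 = 13110 N.

F = 13.11 kN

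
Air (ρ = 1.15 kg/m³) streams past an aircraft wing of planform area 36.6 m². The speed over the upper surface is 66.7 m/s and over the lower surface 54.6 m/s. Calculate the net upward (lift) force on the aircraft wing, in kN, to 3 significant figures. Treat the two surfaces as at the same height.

F ≈ 30.9 kN

From P + ½ρv² = const at equal height, P_low − P_up = ½ρ(v_up² − v_low²).
ΔP = ½·1.15·(66.7² − 54.6²) = 844 Pa.
Lift = ΔP · A = 844 × 36.6 = 30900 N.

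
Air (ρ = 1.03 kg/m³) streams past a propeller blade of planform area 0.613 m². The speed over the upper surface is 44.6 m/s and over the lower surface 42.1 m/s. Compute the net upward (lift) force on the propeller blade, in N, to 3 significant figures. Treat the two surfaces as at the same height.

With equal heights on the two surfaces, Bernoulli gives P_lower − P_upper = ½ρ(v_upper² − v_lower²).
ΔP = ½·1.03·(44.6² − 42.1²) = 112 Pa.
Lift = ΔP · A = 112 × 0.613 = 68.4 N.

68.4 N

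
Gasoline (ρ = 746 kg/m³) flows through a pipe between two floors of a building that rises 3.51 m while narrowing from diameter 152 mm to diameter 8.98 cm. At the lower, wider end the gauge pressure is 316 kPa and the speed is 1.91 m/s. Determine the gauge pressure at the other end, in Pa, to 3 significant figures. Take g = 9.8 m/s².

The volume flow rate is constant, so v₂ = (A₁/A₂)v₁ = (181/63.3)·1.91 = 5.47 m/s.
Bernoulli: P₁ + ½ρv₁² + ρg h₁ = P₂ + ½ρv₂² + ρg h₂, so P₂ = P₁ + ½ρ(v₁² − v₂²) − ρg(h₂ − h₁).
P₂ = 316000 + ½·746·(1.91² − 5.47²) − 746·9.8·(+3.51) = 316000 + (-9810) − (25700) = 281000 Pa.

P₂ ≈ 281000 Pa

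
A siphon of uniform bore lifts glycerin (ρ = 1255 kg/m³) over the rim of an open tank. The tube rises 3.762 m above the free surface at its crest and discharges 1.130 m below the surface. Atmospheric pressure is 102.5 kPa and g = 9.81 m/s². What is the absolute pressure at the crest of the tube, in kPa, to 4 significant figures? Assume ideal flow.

Bernoulli surface→outlet gives ½v² = g·h_out, so v = √(2·9.81·1.130) = 4.709 m/s.
The bore is uniform, so the speed at the crest is the same v. Bernoulli surface→crest: P_atm = P_top + ½ρv² + ρg·h_top.
P_top = 102500 − ½·1255·4.709² − 1255·9.81·3.762 = 42270 Pa.

P_top = 42.27 kPa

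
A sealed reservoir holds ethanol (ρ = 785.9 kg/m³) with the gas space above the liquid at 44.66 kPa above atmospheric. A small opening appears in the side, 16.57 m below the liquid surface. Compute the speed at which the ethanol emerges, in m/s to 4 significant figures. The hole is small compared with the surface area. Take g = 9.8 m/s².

v ≈ 20.94 m/s

Take point 1 at the surface (v₁ ≈ 0) and point 2 at the hole (at atmospheric pressure). Bernoulli: P₁ + ρg h = P_atm + ½ρv₂².
With P₁ − P_atm = 44660 Pa, v₂ = √(2gh + 2ΔP/ρ) = √(2·9.8·16.57 + 2·44660/785.9) = 20.94 m/s.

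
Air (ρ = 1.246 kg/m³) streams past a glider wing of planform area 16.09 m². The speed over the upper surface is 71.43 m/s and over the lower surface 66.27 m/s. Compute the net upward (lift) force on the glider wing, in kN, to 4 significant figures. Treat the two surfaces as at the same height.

F ≈ 7.122 kN

With equal heights on the two surfaces, Bernoulli gives P_lower − P_upper = ½ρ(v_upper² − v_lower²).
ΔP = ½·1.246·(71.43² − 66.27²) = 442.7 Pa.
Lift = ΔP · A = 442.7 × 16.09 = 7122 N.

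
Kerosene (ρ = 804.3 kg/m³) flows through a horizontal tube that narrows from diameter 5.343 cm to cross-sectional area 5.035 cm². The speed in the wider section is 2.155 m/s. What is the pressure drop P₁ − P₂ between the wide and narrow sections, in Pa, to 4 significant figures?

By continuity, v₂ = v₁·A₁/A₂ = 2.155·(22.42/5.035) = 9.596 m/s.
The pipe is horizontal, so Bernoulli reduces to P₁ + ½ρv₁² = P₂ + ½ρv₂².
P₁ − P₂ = ½·804.3·(9.596² − 2.155²) = ½·804.3·87.45 = 35170 Pa.

ΔP ≈ 35170 Pa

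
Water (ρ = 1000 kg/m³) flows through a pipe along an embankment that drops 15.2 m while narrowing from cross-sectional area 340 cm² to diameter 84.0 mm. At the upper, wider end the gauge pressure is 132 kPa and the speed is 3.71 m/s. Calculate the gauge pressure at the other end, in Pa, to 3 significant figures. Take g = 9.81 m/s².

The volume flow rate is constant, so v₂ = (A₁/A₂)v₁ = (340/55.4)·3.71 = 22.8 m/s.
Applying Bernoulli between the two ends and solving for P₂: P₂ = P₁ + ½ρ(v₁² − v₂²) − ρgΔh.
P₂ = 132000 + ½·1000·(3.71² − 22.8²) − 1000·9.81·(−15.2) = 132000 + (-252000) − (-149000) = 28900 Pa.

28900 Pa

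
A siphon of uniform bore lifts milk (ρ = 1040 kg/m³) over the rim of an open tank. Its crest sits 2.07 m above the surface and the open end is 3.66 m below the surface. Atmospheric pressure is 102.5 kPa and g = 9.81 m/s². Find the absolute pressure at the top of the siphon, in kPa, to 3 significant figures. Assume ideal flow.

Bernoulli surface→outlet gives ½v² = g·h_out, so v = √(2·9.81·3.66) = 8.47 m/s.
The bore is uniform, so the speed at the crest is the same v. Bernoulli surface→crest: P_atm = P_top + ½ρv² + ρg·h_top.
P_top = 102500 − ½·1040·8.47² − 1040·9.81·2.07 = 44000 Pa.

44.0 kPa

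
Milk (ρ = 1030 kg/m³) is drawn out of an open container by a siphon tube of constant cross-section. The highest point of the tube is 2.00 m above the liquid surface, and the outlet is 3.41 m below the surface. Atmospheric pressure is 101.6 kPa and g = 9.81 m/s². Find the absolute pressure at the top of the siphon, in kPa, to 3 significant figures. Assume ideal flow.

Bernoulli surface→outlet gives ½v² = g·h_out, so v = √(2·9.81·3.41) = 8.18 m/s.
With constant cross-section the crest speed equals v; applying Bernoulli from the surface up to the crest, P_top = P_atm − ½ρv² − ρg·h_top.
P_top = 101600 − ½·1030·8.18² − 1030·9.81·2.00 = 46900 Pa.

P_top = 46.9 kPa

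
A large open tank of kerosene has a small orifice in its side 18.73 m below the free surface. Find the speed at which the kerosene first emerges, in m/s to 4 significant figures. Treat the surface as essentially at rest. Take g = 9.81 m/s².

Torricelli's result v = √(2gh) gives v = √(2·9.81·18.73) = 19.17 m/s.

v ≈ 19.17 m/s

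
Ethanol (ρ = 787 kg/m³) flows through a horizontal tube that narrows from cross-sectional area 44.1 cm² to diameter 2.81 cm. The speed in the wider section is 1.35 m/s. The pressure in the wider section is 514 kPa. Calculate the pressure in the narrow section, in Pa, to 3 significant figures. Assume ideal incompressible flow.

By continuity, v₂ = v₁·A₁/A₂ = 1.35·(44.1/6.20) = 9.60 m/s.
Bernoulli (h₁ = h₂): P₁ − P₂ = ½ρ(v₂² − v₁²).
P₂ = P₁ − ½ρ(v₂² − v₁²) = 514000 − ½·787·(9.60² − 1.35²) = 514000 − 35500 = 478000 Pa.

P₂ = 478000 Pa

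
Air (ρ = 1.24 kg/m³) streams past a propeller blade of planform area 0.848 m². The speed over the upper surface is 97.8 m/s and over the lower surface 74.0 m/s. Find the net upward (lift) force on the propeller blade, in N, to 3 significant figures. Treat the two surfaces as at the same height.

F ≈ 2150 N

The faster flow above has the lower pressure; Bernoulli (same height) gives ΔP = ½ρ(v_up² − v_low²).
ΔP = ½·1.24·(97.8² − 74.0²) = 2540 Pa.
Lift = ΔP · A = 2540 × 0.848 = 2150 N.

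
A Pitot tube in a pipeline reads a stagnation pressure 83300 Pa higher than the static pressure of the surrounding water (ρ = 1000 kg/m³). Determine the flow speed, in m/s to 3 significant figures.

12.9 m/s

Bernoulli between the free stream and the stagnation point: ½ρv² = P_stag − P_static.
v = √(2ΔP/ρ) = √(2·83300/1000) = 12.9 m/s.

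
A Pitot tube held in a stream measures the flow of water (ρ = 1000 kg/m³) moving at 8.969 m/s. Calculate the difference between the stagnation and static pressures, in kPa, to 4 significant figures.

ΔP ≈ 40.22 kPa

Bernoulli between the free stream and the stagnation point: ½ρv² = P_stag − P_static.
ΔP = ½·1000·8.969² = 40220 Pa.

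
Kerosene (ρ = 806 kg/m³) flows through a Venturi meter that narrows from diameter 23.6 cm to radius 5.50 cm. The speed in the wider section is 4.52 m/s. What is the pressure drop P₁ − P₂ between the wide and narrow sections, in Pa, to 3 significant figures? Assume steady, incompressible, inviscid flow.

166000 Pa

Mass conservation (A₁v₁ = A₂v₂) gives v₂ = 4.52 × 437/95.0 = 20.8 m/s.
The pipe is horizontal, so Bernoulli reduces to P₁ + ½ρv₁² = P₂ + ½ρv₂².
P₁ − P₂ = ½·806·(20.8² − 4.52²) = ½·806·412 = 166000 Pa.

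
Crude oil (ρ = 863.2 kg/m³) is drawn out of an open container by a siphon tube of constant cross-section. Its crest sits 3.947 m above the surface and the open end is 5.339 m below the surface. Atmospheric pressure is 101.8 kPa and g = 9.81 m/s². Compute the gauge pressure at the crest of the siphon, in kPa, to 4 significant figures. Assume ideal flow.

-78.63 kPa

Bernoulli surface→outlet gives ½v² = g·h_out, so v = √(2·9.81·5.339) = 10.23 m/s.
The bore is uniform, so the speed at the crest is the same v. Bernoulli surface→crest: P_atm = P_top + ½ρv² + ρg·h_top.
P_top = 101800 − ½·863.2·10.23² − 863.2·9.81·3.947 = 23170 Pa. So P_gauge = P_top − P_atm = -78630 Pa.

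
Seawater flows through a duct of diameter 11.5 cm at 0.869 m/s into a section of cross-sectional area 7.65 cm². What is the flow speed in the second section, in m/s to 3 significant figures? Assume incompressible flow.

The volume flow rate is constant, so v₂ = (A₁/A₂)v₁ = (104/7.65)·0.869 = 11.8 m/s.

v₂ ≈ 11.8 m/s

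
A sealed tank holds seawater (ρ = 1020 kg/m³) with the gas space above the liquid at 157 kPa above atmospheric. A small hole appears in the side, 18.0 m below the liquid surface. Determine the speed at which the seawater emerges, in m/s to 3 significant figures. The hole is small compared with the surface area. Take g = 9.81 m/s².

Take point 1 at the surface (v₁ ≈ 0) and point 2 at the hole (at atmospheric pressure). Bernoulli: P₁ + ρg h = P_atm + ½ρv₂².
With P₁ − P_atm = 157000 Pa, v₂ = √(2gh + 2ΔP/ρ) = √(2·9.81·18.0 + 2·157000/1020) = 25.7 m/s.

v ≈ 25.7 m/s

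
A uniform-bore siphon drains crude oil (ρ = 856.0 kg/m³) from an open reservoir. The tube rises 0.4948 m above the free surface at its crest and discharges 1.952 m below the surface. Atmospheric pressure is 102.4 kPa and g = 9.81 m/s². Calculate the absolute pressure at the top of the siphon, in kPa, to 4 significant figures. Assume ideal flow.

From the surface to the outlet (both open to atmosphere, surface at rest): v = √(2g·h_out) = √(2·9.81·1.952) = 6.189 m/s.
With constant cross-section the crest speed equals v; applying Bernoulli from the surface up to the crest, P_top = P_atm − ½ρv² − ρg·h_top.
P_top = 102400 − ½·856.0·6.189² − 856.0·9.81·0.4948 = 81850 Pa.

P_top ≈ 81.85 kPa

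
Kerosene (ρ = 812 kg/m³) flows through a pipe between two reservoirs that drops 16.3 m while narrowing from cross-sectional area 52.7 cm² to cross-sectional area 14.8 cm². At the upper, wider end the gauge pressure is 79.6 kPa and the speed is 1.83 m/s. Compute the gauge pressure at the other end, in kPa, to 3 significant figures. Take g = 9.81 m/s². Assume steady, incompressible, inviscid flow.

P₂ ≈ 194 kPa

Mass conservation (A₁v₁ = A₂v₂) gives v₂ = 1.83 × 52.7/14.8 = 6.52 m/s.
Applying Bernoulli between the two ends and solving for P₂: P₂ = P₁ + ½ρ(v₁² − v₂²) − ρgΔh.
P₂ = 79600 + ½·812·(1.83² − 6.52²) − 812·9.81·(−16.3) = 79600 + (-15900) − (-130000) = 194000 Pa.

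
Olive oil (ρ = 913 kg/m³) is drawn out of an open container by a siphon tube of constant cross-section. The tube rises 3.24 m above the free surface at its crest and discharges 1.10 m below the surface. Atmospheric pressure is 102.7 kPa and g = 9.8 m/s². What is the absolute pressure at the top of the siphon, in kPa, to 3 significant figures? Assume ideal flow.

P_top ≈ 63.9 kPa

The outlet speed comes from Torricelli: v = √(2g·1.10) = 4.64 m/s.
Continuity keeps v the same throughout the tube; from surface to crest, P_atm + 0 = P_top + ½ρv² + ρg·h_top.
P_top = 102700 − ½·913·4.64² − 913·9.8·3.24 = 63900 Pa.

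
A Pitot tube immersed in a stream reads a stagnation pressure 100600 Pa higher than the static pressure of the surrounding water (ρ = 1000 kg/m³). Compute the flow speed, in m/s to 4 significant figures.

14.18 m/s

At the stagnation point the flow is brought to rest, so Bernoulli gives P_stag − P_static = ½ρv².
v = √(2ΔP/ρ) = √(2·100600/1000) = 14.18 m/s.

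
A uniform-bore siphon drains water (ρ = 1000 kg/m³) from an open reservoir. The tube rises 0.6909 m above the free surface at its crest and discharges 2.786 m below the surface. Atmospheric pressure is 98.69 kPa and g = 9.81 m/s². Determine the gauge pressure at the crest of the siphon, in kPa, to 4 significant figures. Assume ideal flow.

The outlet speed comes from Torricelli: v = √(2g·2.786) = 7.393 m/s.
The bore is uniform, so the speed at the crest is the same v. Bernoulli surface→crest: P_atm = P_top + ½ρv² + ρg·h_top.
P_top = 98690 − ½·1000·7.393² − 1000·9.81·0.6909 = 64580 Pa. So P_gauge = P_top − P_atm = -34110 Pa.

P_gauge ≈ -34.11 kPa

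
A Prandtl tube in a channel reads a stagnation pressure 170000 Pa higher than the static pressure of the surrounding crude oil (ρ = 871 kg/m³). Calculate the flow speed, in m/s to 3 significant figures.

v ≈ 19.8 m/s

At the stagnation point the flow is brought to rest, so Bernoulli gives P_stag − P_static = ½ρv².
v = √(2ΔP/ρ) = √(2·170000/871) = 19.8 m/s.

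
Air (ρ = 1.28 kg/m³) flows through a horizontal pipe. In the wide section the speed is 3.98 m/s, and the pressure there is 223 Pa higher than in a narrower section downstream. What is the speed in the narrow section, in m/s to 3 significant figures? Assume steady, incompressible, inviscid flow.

v₂ ≈ 19.1 m/s

With h₁ = h₂, rearranging Bernoulli gives v₂ = √(v₁² + 2ΔP/ρ).
v₂ = √(3.98² + 2·223/1.28) = √(15.8 + 348) = 19.1 m/s.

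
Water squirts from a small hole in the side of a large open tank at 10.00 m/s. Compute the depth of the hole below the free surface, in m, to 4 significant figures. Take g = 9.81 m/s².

h = 5.097 m

Torricelli: v = √(2gh), so h = v²/(2g).
h = 10.00²/(2·9.81) = 100.0/19.62 = 5.097 m.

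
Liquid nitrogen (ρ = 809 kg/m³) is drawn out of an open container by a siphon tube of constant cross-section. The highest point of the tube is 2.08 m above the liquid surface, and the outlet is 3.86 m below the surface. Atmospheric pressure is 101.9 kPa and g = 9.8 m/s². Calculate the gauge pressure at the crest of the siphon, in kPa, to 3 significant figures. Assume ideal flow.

P_gauge = -47.1 kPa

From the surface to the outlet (both open to atmosphere, surface at rest): v = √(2g·h_out) = √(2·9.8·3.86) = 8.70 m/s.
Continuity keeps v the same throughout the tube; from surface to crest, P_atm + 0 = P_top + ½ρv² + ρg·h_top.
P_top = 101900 − ½·809·8.70² − 809·9.8·2.08 = 54800 Pa. So P_gauge = P_top − P_atm = -47100 Pa.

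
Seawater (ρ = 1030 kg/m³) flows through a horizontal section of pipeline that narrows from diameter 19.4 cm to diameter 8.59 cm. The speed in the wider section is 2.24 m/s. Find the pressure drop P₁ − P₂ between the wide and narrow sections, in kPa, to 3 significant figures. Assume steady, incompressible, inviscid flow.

ΔP ≈ 64.6 kPa

Continuity gives A₁v₁ = A₂v₂, so v₂ = (296 cm²)/(58.0 cm²) × 2.24 m/s = 11.4 m/s.
Along the horizontal streamline, P + ½ρv² is constant.
P₁ − P₂ = ½·1030·(11.4² − 2.24²) = ½·1030·126 = 64600 Pa.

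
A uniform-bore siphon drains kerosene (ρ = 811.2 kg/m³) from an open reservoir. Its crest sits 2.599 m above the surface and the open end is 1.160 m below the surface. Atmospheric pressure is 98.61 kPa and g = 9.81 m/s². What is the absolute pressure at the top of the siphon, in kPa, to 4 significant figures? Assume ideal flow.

P_top ≈ 68.70 kPa

The outlet speed comes from Torricelli: v = √(2g·1.160) = 4.771 m/s.
The bore is uniform, so the speed at the crest is the same v. Bernoulli surface→crest: P_atm = P_top + ½ρv² + ρg·h_top.
P_top = 98610 − ½·811.2·4.771² − 811.2·9.81·2.599 = 68700 Pa.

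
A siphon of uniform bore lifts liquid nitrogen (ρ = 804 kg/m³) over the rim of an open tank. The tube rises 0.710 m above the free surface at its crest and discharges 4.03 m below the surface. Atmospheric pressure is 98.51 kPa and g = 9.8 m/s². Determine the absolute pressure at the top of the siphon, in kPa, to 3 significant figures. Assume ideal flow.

The outlet speed comes from Torricelli: v = √(2g·4.03) = 8.89 m/s.
With constant cross-section the crest speed equals v; applying Bernoulli from the surface up to the crest, P_top = P_atm − ½ρv² − ρg·h_top.
P_top = 98510 − ½·804·8.89² − 804·9.8·0.710 = 61200 Pa.

P_top ≈ 61.2 kPa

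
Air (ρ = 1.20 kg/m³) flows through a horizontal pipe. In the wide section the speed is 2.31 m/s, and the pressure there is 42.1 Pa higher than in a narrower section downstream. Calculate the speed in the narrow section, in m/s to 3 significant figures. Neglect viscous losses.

Horizontal Bernoulli: P₁ + ½ρv₁² = P₂ + ½ρv₂², so v₂² = v₁² + 2(P₁ − P₂)/ρ.
v₂ = √(2.31² + 2·42.1/1.20) = √(5.34 + 70.2) = 8.69 m/s.

8.69 m/s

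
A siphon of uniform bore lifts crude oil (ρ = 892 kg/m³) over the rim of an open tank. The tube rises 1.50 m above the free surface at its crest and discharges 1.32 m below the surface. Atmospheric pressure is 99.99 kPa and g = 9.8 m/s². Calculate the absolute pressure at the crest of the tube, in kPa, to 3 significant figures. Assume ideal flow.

P_top ≈ 75.3 kPa

From the surface to the outlet (both open to atmosphere, surface at rest): v = √(2g·h_out) = √(2·9.8·1.32) = 5.09 m/s.
Continuity keeps v the same throughout the tube; from surface to crest, P_atm + 0 = P_top + ½ρv² + ρg·h_top.
P_top = 99990 − ½·892·5.09² − 892·9.8·1.50 = 75300 Pa.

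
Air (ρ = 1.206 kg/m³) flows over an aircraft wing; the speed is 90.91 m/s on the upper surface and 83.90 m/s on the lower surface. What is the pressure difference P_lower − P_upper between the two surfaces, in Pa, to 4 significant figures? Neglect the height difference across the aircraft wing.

The pressure is lower where the speed is higher: ΔP = ½ρ(v_up² − v_low²).
ΔP = ½·1.206·(90.91² − 83.90²) = 738.9 Pa.

ΔP ≈ 738.9 Pa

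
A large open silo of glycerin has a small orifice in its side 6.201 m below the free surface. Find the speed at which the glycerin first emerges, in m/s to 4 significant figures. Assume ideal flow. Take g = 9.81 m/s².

Bernoulli from surface to hole (P equal, v_surface ≈ 0): v = √(2gh) = √(2×9.81×6.201) = 11.03 m/s.

v ≈ 11.03 m/s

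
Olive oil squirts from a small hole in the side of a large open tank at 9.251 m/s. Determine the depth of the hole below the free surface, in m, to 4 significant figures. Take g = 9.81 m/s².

Torricelli: v = √(2gh), so h = v²/(2g).
h = 9.251²/(2·9.81) = 85.58/19.62 = 4.362 m.

h ≈ 4.362 m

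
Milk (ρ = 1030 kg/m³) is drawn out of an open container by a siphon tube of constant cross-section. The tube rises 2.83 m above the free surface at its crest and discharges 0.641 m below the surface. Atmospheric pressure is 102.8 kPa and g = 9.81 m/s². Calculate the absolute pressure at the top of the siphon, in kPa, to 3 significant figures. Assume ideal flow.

The outlet speed comes from Torricelli: v = √(2g·0.641) = 3.55 m/s.
With constant cross-section the crest speed equals v; applying Bernoulli from the surface up to the crest, P_top = P_atm − ½ρv² − ρg·h_top.
P_top = 102800 − ½·1030·3.55² − 1030·9.81·2.83 = 67700 Pa.

67.7 kPa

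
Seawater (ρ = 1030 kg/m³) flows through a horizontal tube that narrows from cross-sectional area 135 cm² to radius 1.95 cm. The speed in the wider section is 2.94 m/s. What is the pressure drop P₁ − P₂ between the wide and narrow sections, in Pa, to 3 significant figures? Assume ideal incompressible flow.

Continuity gives A₁v₁ = A₂v₂, so v₂ = (135 cm²)/(11.9 cm²) × 2.94 m/s = 33.2 m/s.
With no height change, Bernoulli's equation is P₁ + ½ρv₁² = P₂ + ½ρv₂².
P₁ − P₂ = ½·1030·(33.2² − 2.94²) = ½·1030·1100 = 564000 Pa.

ΔP ≈ 564000 Pa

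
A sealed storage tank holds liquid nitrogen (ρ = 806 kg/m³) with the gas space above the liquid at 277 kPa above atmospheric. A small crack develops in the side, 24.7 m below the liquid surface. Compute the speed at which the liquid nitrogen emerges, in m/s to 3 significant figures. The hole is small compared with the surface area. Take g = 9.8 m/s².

v = 34.2 m/s

Take point 1 at the surface (v₁ ≈ 0) and point 2 at the hole (at atmospheric pressure). Bernoulli: P₁ + ρg h = P_atm + ½ρv₂².
With P₁ − P_atm = 277000 Pa, v₂ = √(2gh + 2ΔP/ρ) = √(2·9.8·24.7 + 2·277000/806) = 34.2 m/s.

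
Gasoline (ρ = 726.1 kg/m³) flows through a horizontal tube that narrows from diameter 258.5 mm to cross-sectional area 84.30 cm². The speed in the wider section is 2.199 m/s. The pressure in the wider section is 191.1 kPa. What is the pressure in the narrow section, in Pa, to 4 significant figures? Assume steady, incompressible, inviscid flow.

By continuity, v₂ = v₁·A₁/A₂ = 2.199·(524.8/84.30) = 13.69 m/s.
The pipe is horizontal, so Bernoulli reduces to P₁ + ½ρv₁² = P₂ + ½ρv₂².
P₂ = P₁ − ½ρ(v₂² − v₁²) = 191100 − ½·726.1·(13.69² − 2.199²) = 191100 − 66290 = 124800 Pa.

P₂ = 124800 Pa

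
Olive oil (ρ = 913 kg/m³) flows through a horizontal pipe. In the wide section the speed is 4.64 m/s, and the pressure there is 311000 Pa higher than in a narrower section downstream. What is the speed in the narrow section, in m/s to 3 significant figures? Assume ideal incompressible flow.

v₂ ≈ 26.5 m/s

Horizontal Bernoulli: P₁ + ½ρv₁² = P₂ + ½ρv₂², so v₂² = v₁² + 2(P₁ − P₂)/ρ.
v₂ = √(4.64² + 2·311000/913) = √(21.5 + 681) = 26.5 m/s.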